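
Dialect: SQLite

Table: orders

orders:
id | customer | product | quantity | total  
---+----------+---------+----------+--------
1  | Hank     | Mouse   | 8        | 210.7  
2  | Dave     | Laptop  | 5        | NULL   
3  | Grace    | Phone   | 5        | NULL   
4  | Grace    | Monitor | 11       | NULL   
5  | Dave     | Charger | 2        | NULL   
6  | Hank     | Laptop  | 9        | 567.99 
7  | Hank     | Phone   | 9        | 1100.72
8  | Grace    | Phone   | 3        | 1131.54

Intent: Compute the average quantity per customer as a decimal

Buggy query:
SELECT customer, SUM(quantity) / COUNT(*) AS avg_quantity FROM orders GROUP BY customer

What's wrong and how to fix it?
Bug: Both operands are integers, so '/' performs integer division and truncates

Fix: Cast one side to REAL so the division keeps the fractional part

Corrected query:
SELECT customer, SUM(quantity) * 1.0 / COUNT(*) AS avg_quantity FROM orders GROUP BY customer

Result:
customer | avg_quantity
---------+-------------
Dave     | 3.5         
Grace    | 6.333333    
Hank     | 8.666667    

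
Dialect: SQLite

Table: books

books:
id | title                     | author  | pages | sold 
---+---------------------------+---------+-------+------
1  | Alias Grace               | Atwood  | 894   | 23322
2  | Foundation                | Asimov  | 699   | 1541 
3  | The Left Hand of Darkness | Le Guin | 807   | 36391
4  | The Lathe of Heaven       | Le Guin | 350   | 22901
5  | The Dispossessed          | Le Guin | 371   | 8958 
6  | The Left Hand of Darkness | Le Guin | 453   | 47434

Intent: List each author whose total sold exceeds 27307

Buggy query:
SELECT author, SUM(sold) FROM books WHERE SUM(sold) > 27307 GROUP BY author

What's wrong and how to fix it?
Bug: Aggregate functions cannot appear in a WHERE clause

Fix: Move the aggregate condition to a HAVING clause

Corrected query:
SELECT author, SUM(sold) FROM books GROUP BY author HAVING SUM(sold) > 27307

Result:
author  | SUM(sold)
--------+----------
Le Guin | 115684   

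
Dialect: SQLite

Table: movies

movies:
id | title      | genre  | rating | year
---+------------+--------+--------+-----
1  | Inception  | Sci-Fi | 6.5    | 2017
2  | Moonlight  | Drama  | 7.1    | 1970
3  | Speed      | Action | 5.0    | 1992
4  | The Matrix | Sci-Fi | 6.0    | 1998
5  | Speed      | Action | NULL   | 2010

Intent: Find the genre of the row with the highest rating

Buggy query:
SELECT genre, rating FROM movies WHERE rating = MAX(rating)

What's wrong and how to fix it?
Bug: MAX(rating) is an aggregate and cannot be used directly in WHERE

Fix: Use a subquery: WHERE rating = (SELECT MAX(rating) FROM movies)

Corrected query:
SELECT genre, rating FROM movies WHERE rating = (SELECT MAX(rating) FROM movies)

Result:
genre | rating
------+-------
Drama | 7.1   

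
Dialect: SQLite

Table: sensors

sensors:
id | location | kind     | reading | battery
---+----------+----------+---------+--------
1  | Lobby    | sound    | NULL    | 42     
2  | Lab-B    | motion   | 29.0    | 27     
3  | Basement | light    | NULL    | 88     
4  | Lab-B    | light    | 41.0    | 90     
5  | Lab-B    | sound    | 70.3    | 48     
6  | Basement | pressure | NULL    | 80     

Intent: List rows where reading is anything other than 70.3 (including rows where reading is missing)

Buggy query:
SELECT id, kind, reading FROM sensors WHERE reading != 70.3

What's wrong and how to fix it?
Bug: 'reading != 70.3' is unknown when reading is NULL, so NULL rows are silently excluded

Fix: Add an explicit OR reading IS NULL to include the missing-value rows

Corrected query:
SELECT id, kind, reading FROM sensors WHERE reading != 70.3 OR reading IS NULL

Result:
id | kind     | reading
---+----------+--------
1  | sound    | NULL   
2  | motion   | 29     
3  | light    | NULL   
4  | light    | 41     
6  | pressure | NULL   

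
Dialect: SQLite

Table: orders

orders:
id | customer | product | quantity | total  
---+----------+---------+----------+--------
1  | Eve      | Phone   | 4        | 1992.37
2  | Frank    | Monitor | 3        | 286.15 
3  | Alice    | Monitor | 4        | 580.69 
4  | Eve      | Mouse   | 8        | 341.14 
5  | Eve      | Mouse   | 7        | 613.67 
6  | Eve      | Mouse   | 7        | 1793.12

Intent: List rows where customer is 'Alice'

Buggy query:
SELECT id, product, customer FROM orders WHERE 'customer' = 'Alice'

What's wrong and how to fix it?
Bug: Single quotes denote string literals in SQL; the column name is being compared as a constant string

Fix: Remove the quotes around the column name (or use double quotes for an identifier)

Corrected query:
SELECT id, product, customer FROM orders WHERE customer = 'Alice'

Result:
id | product | customer
---+---------+---------
3  | Monitor | Alice   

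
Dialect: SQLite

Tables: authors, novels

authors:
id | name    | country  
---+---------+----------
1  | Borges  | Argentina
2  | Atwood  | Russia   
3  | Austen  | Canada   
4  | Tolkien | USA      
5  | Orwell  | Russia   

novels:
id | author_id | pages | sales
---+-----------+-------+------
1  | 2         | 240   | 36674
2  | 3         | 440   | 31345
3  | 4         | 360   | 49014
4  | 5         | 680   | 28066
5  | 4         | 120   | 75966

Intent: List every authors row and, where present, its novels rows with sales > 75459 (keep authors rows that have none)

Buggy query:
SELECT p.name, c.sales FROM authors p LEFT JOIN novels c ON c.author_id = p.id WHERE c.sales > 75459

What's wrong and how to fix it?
Bug: A WHERE condition on the right-hand table after LEFT JOIN drops unmatched parents

Fix: Put 'c.sales > 75459' in the JOIN's ON clause instead of WHERE

Corrected query:
SELECT p.name, c.sales FROM authors p LEFT JOIN novels c ON c.author_id = p.id AND c.sales > 75459

Result:
name    | sales
--------+------
Borges  | NULL 
Atwood  | NULL 
Austen  | NULL 
Tolkien | 75966
Orwell  | NULL 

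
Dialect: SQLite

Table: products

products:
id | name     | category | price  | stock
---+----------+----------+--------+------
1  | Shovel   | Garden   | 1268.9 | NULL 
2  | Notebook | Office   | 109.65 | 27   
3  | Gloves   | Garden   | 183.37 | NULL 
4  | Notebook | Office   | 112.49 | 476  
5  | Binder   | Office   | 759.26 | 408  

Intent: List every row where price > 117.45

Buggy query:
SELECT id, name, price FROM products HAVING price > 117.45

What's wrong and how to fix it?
Bug: HAVING filters the output of aggregation, but this query has no GROUP BY and no aggregate functions, so SQLite rejects it (HAVING clause on a non-aggregate query); the condition here is per row

Fix: Use WHERE for row-level filtering

Corrected query:
SELECT id, name, price FROM products WHERE price > 117.45

Result:
id | name   | price 
---+--------+-------
1  | Shovel | 1268.9
3  | Gloves | 183.37
5  | Binder | 759.26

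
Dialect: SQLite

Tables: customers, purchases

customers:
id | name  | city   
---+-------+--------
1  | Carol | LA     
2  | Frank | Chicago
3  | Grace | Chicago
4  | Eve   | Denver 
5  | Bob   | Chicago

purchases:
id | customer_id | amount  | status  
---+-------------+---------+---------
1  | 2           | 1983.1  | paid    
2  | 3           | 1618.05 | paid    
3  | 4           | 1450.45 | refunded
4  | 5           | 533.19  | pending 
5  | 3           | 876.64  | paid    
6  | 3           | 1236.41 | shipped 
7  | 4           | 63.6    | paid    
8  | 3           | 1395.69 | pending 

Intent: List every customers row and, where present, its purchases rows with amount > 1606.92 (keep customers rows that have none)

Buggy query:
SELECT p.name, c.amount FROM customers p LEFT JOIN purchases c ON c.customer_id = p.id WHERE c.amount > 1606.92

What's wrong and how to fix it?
Bug: A WHERE condition on the right-hand table after LEFT JOIN drops unmatched parents

Fix: Move the right-table condition into the ON clause so unmatched parents are kept

Corrected query:
SELECT p.name, c.amount FROM customers p LEFT JOIN purchases c ON c.customer_id = p.id AND c.amount > 1606.92

Result:
name  | amount 
------+--------
Carol | NULL   
Frank | 1983.1 
Grace | 1618.05
Eve   | NULL   
Bob   | NULL   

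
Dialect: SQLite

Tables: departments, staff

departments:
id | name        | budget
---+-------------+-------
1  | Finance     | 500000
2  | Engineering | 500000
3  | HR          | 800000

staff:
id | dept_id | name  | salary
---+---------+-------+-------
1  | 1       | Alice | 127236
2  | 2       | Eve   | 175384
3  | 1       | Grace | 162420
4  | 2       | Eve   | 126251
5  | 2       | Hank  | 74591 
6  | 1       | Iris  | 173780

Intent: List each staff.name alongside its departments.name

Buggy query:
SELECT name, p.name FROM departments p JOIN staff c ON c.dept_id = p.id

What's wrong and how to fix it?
Bug: 'name' exists in both joined tables, so the database can't tell which one is meant

Fix: Qualify the column with its table alias (c.name)

Corrected query:
SELECT c.name, p.name FROM departments p JOIN staff c ON c.dept_id = p.id

Result:
name  | name       
------+------------
Alice | Finance    
Eve   | Engineering
Grace | Finance    
Eve   | Engineering
Hank  | Engineering
Iris  | Finance    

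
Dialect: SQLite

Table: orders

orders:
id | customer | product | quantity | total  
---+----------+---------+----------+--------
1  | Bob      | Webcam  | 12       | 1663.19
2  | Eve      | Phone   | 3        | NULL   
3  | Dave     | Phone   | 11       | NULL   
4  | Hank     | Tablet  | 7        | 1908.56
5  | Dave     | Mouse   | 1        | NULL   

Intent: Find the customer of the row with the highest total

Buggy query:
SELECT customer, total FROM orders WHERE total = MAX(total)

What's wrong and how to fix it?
Bug: MAX(total) is an aggregate and cannot be used directly in WHERE

Fix: Wrap MAX in a scalar subquery so WHERE compares against a single value

Corrected query:
SELECT customer, total FROM orders WHERE total = (SELECT MAX(total) FROM orders)

Result:
customer | total  
---------+--------
Hank     | 1908.56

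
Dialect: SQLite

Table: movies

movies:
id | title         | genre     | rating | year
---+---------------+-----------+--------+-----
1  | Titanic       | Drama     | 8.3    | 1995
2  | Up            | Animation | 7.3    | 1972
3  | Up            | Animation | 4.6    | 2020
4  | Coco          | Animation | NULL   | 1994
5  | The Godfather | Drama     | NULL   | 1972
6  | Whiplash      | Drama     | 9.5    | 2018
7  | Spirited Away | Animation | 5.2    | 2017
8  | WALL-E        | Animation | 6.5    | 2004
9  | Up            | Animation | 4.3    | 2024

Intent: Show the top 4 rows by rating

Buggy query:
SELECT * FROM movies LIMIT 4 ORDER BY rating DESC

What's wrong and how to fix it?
Bug: LIMIT must come after ORDER BY

Fix: Swap the clauses: ORDER BY first, then LIMIT

Corrected query:
SELECT * FROM movies ORDER BY rating DESC LIMIT 4

Result:
id | title    | genre     | rating | year
---+----------+-----------+--------+-----
6  | Whiplash | Drama     | 9.5    | 2018
1  | Titanic  | Drama     | 8.3    | 1995
2  | Up       | Animation | 7.3    | 1972
8  | WALL-E   | Animation | 6.5    | 2004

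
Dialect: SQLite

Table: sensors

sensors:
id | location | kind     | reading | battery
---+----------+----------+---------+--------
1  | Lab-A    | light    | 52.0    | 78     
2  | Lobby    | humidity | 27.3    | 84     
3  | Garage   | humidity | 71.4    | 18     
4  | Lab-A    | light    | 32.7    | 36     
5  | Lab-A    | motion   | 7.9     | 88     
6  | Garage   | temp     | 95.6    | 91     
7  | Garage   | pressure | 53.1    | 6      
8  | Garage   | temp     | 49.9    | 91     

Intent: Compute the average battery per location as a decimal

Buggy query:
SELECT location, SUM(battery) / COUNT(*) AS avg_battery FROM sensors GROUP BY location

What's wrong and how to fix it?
Bug: SUM(battery) and COUNT(*) are both integers; the division truncates the fractional part

Fix: Multiply by 1.0 (or CAST to REAL) to force floating-point division

Corrected query:
SELECT location, SUM(battery) * 1.0 / COUNT(*) AS avg_battery FROM sensors GROUP BY location

Result:
location | avg_battery
---------+------------
Garage   | 51.5       
Lab-A    | 67.333333  
Lobby    | 84         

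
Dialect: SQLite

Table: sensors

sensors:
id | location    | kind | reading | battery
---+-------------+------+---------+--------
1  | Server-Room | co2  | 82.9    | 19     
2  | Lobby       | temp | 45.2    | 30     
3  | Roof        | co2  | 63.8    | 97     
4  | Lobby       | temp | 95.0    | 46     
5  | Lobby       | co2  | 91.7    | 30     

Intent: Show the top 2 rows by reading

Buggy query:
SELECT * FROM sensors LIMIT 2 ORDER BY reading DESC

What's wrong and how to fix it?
Bug: ORDER BY cannot follow LIMIT; LIMIT is the final clause

Fix: Sort with ORDER BY, then apply LIMIT

Corrected query:
SELECT * FROM sensors ORDER BY reading DESC LIMIT 2

Result:
id | location | kind | reading | battery
---+----------+------+---------+--------
4  | Lobby    | temp | 95      | 46     
5  | Lobby    | co2  | 91.7    | 30     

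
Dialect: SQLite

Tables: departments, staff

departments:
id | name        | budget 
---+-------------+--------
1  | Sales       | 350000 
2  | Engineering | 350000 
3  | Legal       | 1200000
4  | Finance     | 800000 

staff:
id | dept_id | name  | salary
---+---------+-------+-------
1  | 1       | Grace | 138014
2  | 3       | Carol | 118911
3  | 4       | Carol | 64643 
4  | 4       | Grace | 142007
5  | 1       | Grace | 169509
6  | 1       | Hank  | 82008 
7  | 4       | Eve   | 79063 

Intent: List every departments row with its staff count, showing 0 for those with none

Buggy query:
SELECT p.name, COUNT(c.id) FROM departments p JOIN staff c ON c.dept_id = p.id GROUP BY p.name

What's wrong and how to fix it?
Bug: An inner join excludes parents with zero children

Fix: Use LEFT JOIN so parents without children still appear (COUNT(c.id) gives 0)

Corrected query:
SELECT p.name, COUNT(c.id) FROM departments p LEFT JOIN staff c ON c.dept_id = p.id GROUP BY p.name

Result:
name        | COUNT(c.id)
------------+------------
Engineering | 0          
Finance     | 3          
Legal       | 1          
Sales       | 3          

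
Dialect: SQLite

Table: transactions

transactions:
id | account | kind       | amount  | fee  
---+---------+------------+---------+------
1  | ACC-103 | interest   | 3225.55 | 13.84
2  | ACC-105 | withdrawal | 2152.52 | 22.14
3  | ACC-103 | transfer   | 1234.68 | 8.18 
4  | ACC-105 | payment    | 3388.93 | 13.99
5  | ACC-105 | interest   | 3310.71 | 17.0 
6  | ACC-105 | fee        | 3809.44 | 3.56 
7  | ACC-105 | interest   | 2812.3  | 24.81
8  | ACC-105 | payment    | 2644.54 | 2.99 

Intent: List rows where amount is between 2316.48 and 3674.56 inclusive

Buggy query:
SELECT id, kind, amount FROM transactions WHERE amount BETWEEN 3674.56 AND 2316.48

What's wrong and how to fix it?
Bug: The bounds are reversed; BETWEEN a AND b requires a <= b to match anything

Fix: Write BETWEEN 2316.48 AND 3674.56

Corrected query:
SELECT id, kind, amount FROM transactions WHERE amount BETWEEN 2316.48 AND 3674.56

Result:
id | kind     | amount 
---+----------+--------
1  | interest | 3225.55
4  | payment  | 3388.93
5  | interest | 3310.71
7  | interest | 2812.3 
8  | payment  | 2644.54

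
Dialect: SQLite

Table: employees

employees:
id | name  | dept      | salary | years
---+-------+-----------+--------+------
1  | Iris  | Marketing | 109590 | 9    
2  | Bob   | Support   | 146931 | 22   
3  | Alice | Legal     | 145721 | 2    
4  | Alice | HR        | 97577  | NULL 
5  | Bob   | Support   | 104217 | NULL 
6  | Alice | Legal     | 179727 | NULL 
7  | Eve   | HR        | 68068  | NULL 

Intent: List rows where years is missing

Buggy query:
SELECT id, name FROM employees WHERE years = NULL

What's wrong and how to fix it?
Bug: '= NULL' is always unknown in SQL three-valued logic, so no rows match

Fix: Use IS NULL to test for NULL

Corrected query:
SELECT id, name FROM employees WHERE years IS NULL

Result:
id | name 
---+------
4  | Alice
5  | Bob  
6  | Alice
7  | Eve  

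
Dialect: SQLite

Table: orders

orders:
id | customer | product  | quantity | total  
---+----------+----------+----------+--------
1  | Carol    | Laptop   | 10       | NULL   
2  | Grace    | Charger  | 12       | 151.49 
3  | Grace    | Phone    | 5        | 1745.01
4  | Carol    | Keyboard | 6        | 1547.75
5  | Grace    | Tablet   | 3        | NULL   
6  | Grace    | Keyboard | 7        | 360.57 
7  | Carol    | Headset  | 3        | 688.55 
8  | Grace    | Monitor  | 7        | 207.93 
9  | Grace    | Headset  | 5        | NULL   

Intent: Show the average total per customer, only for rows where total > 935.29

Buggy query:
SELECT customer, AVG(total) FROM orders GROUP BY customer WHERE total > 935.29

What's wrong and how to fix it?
Bug: WHERE cannot follow GROUP BY

Fix: Move the WHERE clause before GROUP BY

Corrected query:
SELECT customer, AVG(total) FROM orders WHERE total > 935.29 GROUP BY customer

Result:
customer | AVG(total)
---------+-----------
Carol    | 1547.75   
Grace    | 1745.01   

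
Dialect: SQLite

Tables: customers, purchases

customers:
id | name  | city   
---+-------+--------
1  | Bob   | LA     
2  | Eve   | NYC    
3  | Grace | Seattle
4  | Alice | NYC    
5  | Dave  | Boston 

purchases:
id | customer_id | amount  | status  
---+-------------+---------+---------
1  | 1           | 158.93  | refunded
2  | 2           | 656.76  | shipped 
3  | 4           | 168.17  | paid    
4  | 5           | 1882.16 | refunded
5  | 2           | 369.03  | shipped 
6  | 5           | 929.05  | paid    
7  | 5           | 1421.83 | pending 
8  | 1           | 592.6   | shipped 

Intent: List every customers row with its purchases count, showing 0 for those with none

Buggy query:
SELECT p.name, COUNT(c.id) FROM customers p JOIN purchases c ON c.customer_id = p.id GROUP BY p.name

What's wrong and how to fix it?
Bug: An inner join excludes parents with zero children

Fix: Use LEFT JOIN so parents without children still appear (COUNT(c.id) gives 0)

Corrected query:
SELECT p.name, COUNT(c.id) FROM customers p LEFT JOIN purchases c ON c.customer_id = p.id GROUP BY p.name

Result:
name  | COUNT(c.id)
------+------------
Alice | 1          
Bob   | 2          
Dave  | 3          
Eve   | 2          
Grace | 0          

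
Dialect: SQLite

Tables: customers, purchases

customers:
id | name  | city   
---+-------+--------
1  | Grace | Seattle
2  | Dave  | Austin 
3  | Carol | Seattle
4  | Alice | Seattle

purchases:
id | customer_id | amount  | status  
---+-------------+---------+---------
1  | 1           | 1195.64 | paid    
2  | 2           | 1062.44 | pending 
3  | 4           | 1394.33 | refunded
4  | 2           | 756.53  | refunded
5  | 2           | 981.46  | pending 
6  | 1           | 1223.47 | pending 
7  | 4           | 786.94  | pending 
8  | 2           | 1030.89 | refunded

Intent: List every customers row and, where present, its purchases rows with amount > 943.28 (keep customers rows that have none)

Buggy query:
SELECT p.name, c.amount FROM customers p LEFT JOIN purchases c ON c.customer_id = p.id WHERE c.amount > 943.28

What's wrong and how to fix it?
Bug: A WHERE condition on the right-hand table after LEFT JOIN drops unmatched parents

Fix: Put 'c.amount > 943.28' in the JOIN's ON clause instead of WHERE

Corrected query:
SELECT p.name, c.amount FROM customers p LEFT JOIN purchases c ON c.customer_id = p.id AND c.amount > 943.28

Result:
name  | amount 
------+--------
Grace | 1195.64
Grace | 1223.47
Dave  | 981.46 
Dave  | 1030.89
Dave  | 1062.44
Carol | NULL   
Alice | 1394.33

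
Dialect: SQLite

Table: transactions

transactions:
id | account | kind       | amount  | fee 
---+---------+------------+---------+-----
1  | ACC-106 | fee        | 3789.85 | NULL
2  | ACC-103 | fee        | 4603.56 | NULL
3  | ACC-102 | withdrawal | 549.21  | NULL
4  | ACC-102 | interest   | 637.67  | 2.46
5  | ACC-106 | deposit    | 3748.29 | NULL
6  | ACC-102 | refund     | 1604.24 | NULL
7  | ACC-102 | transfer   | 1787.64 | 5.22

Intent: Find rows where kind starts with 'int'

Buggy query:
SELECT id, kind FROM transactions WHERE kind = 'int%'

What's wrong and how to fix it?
Bug: Wildcards only work with LIKE; '=' treats '%' as a literal character

Fix: Replace '=' with LIKE so 'int%' is treated as a pattern

Corrected query:
SELECT id, kind FROM transactions WHERE kind LIKE 'int%'

Result:
id | kind    
---+---------
4  | interest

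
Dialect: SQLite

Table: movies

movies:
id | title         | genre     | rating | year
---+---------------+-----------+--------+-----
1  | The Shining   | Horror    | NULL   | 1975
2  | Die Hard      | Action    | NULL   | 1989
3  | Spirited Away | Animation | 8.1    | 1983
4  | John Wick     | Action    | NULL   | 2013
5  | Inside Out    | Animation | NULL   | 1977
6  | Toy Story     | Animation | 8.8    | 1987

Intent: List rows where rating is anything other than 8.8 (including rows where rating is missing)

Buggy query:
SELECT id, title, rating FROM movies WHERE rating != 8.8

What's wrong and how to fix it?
Bug: Inequality against NULL is unknown, not true; rows with NULL are dropped

Fix: Handle NULL separately with IS NULL alongside the inequality

Corrected query:
SELECT id, title, rating FROM movies WHERE rating != 8.8 OR rating IS NULL

Result:
id | title         | rating
---+---------------+-------
1  | The Shining   | NULL  
2  | Die Hard      | NULL  
3  | Spirited Away | 8.1   
4  | John Wick     | NULL  
5  | Inside Out    | NULL  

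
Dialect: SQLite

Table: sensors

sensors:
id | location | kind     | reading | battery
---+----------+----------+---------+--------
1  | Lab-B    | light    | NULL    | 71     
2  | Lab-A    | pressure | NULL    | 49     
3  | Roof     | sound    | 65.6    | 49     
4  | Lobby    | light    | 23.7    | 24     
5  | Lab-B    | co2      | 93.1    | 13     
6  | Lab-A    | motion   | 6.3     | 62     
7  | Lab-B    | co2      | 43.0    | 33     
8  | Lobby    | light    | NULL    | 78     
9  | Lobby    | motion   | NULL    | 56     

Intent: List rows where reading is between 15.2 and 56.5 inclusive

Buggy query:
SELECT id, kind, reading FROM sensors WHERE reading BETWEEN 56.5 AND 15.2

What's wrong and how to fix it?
Bug: BETWEEN expects the lower bound first; with 56.5 AND 15.2 the range is empty

Fix: Swap the bounds so the smaller value comes first

Corrected query:
SELECT id, kind, reading FROM sensors WHERE reading BETWEEN 15.2 AND 56.5

Result:
id | kind  | reading
---+-------+--------
4  | light | 23.7   
7  | co2   | 43     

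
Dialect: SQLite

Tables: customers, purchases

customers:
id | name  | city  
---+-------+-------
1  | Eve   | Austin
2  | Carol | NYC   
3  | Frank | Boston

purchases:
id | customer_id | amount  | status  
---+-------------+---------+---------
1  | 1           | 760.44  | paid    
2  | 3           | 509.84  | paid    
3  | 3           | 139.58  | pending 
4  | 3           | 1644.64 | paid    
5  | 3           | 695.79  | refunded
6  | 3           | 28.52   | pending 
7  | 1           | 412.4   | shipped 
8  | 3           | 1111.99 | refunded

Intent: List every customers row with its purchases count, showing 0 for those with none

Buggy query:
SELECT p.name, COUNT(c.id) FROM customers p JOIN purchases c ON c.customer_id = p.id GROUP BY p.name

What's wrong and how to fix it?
Bug: INNER JOIN drops customers rows that have no matching purchases rows

Fix: Use LEFT JOIN so parents without children still appear (COUNT(c.id) gives 0)

Corrected query:
SELECT p.name, COUNT(c.id) FROM customers p LEFT JOIN purchases c ON c.customer_id = p.id GROUP BY p.name

Result:
name  | COUNT(c.id)
------+------------
Carol | 0          
Eve   | 2          
Frank | 6          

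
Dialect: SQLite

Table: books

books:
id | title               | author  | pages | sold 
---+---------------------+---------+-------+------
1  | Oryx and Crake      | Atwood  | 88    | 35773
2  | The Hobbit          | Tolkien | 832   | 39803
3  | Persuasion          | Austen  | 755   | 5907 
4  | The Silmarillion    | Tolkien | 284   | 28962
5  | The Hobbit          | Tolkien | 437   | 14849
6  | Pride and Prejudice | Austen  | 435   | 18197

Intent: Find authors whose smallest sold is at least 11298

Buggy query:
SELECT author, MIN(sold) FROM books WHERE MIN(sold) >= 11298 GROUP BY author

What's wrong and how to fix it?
Bug: Aggregates like MIN are computed per group after WHERE runs

Fix: Use HAVING for the per-group MIN condition

Corrected query:
SELECT author, MIN(sold) FROM books GROUP BY author HAVING MIN(sold) >= 11298

Result:
author  | MIN(sold)
--------+----------
Atwood  | 35773    
Tolkien | 14849    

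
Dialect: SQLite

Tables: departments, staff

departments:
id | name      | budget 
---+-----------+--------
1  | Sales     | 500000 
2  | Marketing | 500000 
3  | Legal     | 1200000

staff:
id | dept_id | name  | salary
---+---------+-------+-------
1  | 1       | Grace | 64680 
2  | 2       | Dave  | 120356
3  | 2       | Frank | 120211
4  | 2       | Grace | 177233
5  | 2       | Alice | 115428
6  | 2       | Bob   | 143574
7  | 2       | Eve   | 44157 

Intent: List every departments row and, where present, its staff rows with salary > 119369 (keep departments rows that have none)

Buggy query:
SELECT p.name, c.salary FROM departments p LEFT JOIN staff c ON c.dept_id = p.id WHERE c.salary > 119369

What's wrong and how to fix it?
Bug: Filtering c.salary in WHERE discards the NULL rows produced by LEFT JOIN, turning it into an inner join

Fix: Move the right-table condition into the ON clause so unmatched parents are kept

Corrected query:
SELECT p.name, c.salary FROM departments p LEFT JOIN staff c ON c.dept_id = p.id AND c.salary > 119369

Result:
name      | salary
----------+-------
Sales     | NULL  
Marketing | 120211
Marketing | 120356
Marketing | 143574
Marketing | 177233
Legal     | NULL  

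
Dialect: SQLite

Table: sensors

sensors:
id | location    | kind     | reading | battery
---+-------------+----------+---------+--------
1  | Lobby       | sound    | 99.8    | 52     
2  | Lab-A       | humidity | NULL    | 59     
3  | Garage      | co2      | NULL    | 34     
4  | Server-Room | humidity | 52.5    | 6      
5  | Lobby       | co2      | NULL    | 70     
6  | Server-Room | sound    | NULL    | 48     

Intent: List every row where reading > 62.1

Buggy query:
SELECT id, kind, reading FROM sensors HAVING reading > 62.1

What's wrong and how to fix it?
Bug: This is a non-aggregate query (no GROUP BY, no aggregates), so in SQLite the HAVING clause is invalid here; a row-level condition belongs in WHERE

Fix: Replace HAVING with WHERE since the condition applies to individual rows

Corrected query:
SELECT id, kind, reading FROM sensors WHERE reading > 62.1

Result:
id | kind  | reading
---+-------+--------
1  | sound | 99.8   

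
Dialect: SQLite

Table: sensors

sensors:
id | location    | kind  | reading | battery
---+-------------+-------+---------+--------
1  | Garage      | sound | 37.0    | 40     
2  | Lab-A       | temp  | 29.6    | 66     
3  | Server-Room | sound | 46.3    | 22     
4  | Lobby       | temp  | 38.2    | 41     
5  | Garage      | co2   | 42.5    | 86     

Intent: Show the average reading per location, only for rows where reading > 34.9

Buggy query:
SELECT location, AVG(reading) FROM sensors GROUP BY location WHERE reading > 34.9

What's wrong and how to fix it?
Bug: Row-level WHERE must come before GROUP BY in the clause order

Fix: Place WHERE between FROM and GROUP BY

Corrected query:
SELECT location, AVG(reading) FROM sensors WHERE reading > 34.9 GROUP BY location

Result:
location    | AVG(reading)
------------+-------------
Garage      | 39.75       
Lobby       | 38.2        
Server-Room | 46.3        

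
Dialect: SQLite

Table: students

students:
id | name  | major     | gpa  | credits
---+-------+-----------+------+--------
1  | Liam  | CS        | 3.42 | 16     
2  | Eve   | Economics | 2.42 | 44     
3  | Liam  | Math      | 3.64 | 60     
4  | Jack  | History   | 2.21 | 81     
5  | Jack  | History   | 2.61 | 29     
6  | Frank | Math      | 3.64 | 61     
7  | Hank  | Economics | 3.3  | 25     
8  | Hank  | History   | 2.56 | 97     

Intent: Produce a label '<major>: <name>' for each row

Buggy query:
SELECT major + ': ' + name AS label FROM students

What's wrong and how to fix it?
Bug: '+' is numeric addition; on text columns SQLite converts them to 0 instead of concatenating

Fix: Use the || operator for string concatenation

Corrected query:
SELECT major || ': ' || name AS label FROM students

Result:
label          
---------------
CS: Liam       
Economics: Eve 
Math: Liam     
History: Jack  
History: Jack  
Math: Frank    
Economics: Hank
History: Hank  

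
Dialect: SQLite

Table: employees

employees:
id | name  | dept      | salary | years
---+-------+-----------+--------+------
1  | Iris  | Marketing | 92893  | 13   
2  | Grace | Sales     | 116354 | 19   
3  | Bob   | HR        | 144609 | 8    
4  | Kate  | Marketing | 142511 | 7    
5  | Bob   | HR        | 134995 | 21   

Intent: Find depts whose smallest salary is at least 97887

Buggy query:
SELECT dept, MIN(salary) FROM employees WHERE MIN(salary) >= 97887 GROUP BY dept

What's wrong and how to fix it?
Bug: Aggregates like MIN are computed per group after WHERE runs

Fix: Use HAVING for the per-group MIN condition

Corrected query:
SELECT dept, MIN(salary) FROM employees GROUP BY dept HAVING MIN(salary) >= 97887

Result:
dept  | MIN(salary)
------+------------
HR    | 134995     
Sales | 116354     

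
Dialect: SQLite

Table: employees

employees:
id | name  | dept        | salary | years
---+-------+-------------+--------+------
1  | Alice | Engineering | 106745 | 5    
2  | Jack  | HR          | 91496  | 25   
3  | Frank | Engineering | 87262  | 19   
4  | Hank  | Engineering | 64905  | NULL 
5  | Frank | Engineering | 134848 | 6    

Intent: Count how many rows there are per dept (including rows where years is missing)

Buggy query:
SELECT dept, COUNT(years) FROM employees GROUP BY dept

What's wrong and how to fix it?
Bug: COUNT(column) counts non-NULL values only; rows with NULL years aren't counted

Fix: Replace COUNT(years) with COUNT(*)

Corrected query:
SELECT dept, COUNT(*) FROM employees GROUP BY dept

Result:
dept        | COUNT(*)
------------+---------
Engineering | 4       
HR          | 1       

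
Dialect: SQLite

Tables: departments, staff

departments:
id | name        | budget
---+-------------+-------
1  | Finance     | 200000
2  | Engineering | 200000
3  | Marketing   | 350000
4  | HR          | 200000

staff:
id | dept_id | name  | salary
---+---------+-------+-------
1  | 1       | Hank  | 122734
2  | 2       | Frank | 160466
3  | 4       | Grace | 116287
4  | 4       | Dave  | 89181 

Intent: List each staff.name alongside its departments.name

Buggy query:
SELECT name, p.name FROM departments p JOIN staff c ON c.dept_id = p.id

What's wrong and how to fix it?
Bug: Both tables have a 'name' column; the unqualified reference is ambiguous

Fix: Prefix ambiguous columns with the table alias

Corrected query:
SELECT c.name, p.name FROM departments p JOIN staff c ON c.dept_id = p.id

Result:
name  | name       
------+------------
Hank  | Finance    
Frank | Engineering
Grace | HR         
Dave  | HR         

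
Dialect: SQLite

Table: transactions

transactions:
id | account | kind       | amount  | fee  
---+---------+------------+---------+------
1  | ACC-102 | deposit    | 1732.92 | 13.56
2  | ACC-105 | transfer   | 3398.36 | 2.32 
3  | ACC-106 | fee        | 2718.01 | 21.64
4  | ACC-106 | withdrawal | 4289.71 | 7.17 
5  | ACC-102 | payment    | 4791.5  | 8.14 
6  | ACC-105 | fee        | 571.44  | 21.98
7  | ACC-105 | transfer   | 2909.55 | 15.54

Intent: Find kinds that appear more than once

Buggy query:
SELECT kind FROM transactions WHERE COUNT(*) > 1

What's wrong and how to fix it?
Bug: WHERE can't reference COUNT(*); aggregates are computed after WHERE

Fix: Group first, then use HAVING for the count condition

Corrected query:
SELECT kind FROM transactions GROUP BY kind HAVING COUNT(*) > 1

Result:
kind    
--------
fee     
transfer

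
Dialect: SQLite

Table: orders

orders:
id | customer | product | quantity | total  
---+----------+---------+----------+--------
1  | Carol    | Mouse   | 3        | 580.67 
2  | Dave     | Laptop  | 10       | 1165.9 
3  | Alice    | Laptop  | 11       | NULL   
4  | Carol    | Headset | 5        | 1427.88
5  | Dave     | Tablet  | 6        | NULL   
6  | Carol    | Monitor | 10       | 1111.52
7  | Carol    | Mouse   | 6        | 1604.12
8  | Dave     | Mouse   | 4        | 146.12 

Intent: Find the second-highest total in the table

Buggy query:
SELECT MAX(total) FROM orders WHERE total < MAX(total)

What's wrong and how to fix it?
Bug: MAX(total) on the right of the comparison is an aggregate-in-WHERE error

Fix: Compute the overall MAX in a subquery, then take MAX of rows below it

Corrected query:
SELECT MAX(total) FROM orders WHERE total < (SELECT MAX(total) FROM orders)

Result:
MAX(total)
----------
1427.88   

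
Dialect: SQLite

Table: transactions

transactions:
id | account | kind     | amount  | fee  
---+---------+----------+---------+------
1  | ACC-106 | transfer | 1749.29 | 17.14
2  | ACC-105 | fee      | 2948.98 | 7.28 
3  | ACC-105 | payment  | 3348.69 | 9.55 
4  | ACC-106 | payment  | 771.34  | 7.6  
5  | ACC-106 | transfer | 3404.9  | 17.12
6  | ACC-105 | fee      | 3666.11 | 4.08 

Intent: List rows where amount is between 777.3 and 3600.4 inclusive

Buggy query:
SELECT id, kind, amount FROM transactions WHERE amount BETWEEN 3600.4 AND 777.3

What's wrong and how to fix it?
Bug: BETWEEN expects the lower bound first; with 3600.4 AND 777.3 the range is empty

Fix: Write BETWEEN 777.3 AND 3600.4

Corrected query:
SELECT id, kind, amount FROM transactions WHERE amount BETWEEN 777.3 AND 3600.4

Result:
id | kind     | amount 
---+----------+--------
1  | transfer | 1749.29
2  | fee      | 2948.98
3  | payment  | 3348.69
5  | transfer | 3404.9 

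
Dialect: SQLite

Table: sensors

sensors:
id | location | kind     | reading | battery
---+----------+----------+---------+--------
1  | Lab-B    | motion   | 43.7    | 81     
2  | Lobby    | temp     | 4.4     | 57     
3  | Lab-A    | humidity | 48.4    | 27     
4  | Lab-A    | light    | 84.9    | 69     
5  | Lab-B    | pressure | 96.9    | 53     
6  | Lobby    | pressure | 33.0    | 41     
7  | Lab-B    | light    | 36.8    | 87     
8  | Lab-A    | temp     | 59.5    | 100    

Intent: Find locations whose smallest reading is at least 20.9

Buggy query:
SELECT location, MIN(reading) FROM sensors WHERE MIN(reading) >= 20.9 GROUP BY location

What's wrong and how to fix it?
Bug: Aggregates like MIN are computed per group after WHERE runs

Fix: Replace WHERE with HAVING after the GROUP BY

Corrected query:
SELECT location, MIN(reading) FROM sensors GROUP BY location HAVING MIN(reading) >= 20.9

Result:
location | MIN(reading)
---------+-------------
Lab-A    | 48.4        
Lab-B    | 36.8        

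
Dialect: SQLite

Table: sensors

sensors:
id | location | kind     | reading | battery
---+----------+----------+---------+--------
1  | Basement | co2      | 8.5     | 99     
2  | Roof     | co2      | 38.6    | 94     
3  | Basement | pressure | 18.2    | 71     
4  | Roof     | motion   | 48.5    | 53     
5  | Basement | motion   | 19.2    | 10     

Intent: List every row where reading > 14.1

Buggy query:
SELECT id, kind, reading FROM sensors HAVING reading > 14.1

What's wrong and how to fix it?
Bug: HAVING filters the output of aggregation, but this query has no GROUP BY and no aggregate functions, so SQLite rejects it (HAVING clause on a non-aggregate query); the condition here is per row

Fix: Replace HAVING with WHERE since the condition applies to individual rows

Corrected query:
SELECT id, kind, reading FROM sensors WHERE reading > 14.1

Result:
id | kind     | reading
---+----------+--------
2  | co2      | 38.6   
3  | pressure | 18.2   
4  | motion   | 48.5   
5  | motion   | 19.2   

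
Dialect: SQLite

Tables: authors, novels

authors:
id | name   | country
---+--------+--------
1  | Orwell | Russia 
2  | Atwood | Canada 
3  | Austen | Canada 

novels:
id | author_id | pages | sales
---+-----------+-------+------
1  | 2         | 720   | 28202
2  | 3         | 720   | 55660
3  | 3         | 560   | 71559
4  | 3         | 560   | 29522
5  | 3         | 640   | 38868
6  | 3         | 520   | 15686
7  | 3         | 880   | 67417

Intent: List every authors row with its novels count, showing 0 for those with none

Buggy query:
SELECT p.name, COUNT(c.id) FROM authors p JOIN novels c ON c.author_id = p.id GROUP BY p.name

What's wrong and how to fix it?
Bug: An inner join excludes parents with zero children

Fix: Use LEFT JOIN so parents without children still appear (COUNT(c.id) gives 0)

Corrected query:
SELECT p.name, COUNT(c.id) FROM authors p LEFT JOIN novels c ON c.author_id = p.id GROUP BY p.name

Result:
name   | COUNT(c.id)
-------+------------
Atwood | 1          
Austen | 6          
Orwell | 0          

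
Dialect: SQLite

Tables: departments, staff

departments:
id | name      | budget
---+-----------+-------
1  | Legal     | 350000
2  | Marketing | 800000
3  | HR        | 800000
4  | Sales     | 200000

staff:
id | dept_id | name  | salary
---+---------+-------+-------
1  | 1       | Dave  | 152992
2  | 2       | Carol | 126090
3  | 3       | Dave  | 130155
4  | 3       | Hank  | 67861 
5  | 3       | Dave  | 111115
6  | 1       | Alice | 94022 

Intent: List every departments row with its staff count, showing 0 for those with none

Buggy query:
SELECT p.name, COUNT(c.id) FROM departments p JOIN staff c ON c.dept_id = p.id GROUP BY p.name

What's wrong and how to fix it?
Bug: INNER JOIN drops departments rows that have no matching staff rows

Fix: Use LEFT JOIN so parents without children still appear (COUNT(c.id) gives 0)

Corrected query:
SELECT p.name, COUNT(c.id) FROM departments p LEFT JOIN staff c ON c.dept_id = p.id GROUP BY p.name

Result:
name      | COUNT(c.id)
----------+------------
HR        | 3          
Legal     | 2          
Marketing | 1          
Sales     | 0          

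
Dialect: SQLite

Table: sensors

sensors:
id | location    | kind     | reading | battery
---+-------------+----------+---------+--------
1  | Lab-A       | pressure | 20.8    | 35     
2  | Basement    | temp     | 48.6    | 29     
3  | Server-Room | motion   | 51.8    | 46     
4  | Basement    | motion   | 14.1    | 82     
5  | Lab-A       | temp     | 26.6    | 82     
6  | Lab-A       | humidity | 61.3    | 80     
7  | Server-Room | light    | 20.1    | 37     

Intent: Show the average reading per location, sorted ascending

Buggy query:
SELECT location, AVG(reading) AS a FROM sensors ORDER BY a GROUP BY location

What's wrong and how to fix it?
Bug: GROUP BY must precede ORDER BY

Fix: Move ORDER BY to the end, after GROUP BY

Corrected query:
SELECT location, AVG(reading) AS a FROM sensors GROUP BY location ORDER BY a

Result:
location    | a        
------------+----------
Basement    | 31.35    
Server-Room | 35.95    
Lab-A       | 36.233333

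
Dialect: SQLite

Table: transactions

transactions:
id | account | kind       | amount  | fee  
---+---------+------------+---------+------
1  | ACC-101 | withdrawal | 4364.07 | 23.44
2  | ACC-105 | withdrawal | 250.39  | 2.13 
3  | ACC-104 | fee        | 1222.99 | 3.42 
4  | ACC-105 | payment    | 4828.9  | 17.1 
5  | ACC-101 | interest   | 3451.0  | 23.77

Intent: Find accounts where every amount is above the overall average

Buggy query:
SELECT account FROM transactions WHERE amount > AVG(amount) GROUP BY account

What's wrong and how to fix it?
Bug: WHERE evaluates per row before aggregation, so AVG() is unavailable

Fix: Compute the overall average in a scalar subquery and compare each group's MIN against it in HAVING

Corrected query:
SELECT account FROM transactions GROUP BY account HAVING MIN(amount) > (SELECT AVG(amount) FROM transactions)

Result:
account
-------
ACC-101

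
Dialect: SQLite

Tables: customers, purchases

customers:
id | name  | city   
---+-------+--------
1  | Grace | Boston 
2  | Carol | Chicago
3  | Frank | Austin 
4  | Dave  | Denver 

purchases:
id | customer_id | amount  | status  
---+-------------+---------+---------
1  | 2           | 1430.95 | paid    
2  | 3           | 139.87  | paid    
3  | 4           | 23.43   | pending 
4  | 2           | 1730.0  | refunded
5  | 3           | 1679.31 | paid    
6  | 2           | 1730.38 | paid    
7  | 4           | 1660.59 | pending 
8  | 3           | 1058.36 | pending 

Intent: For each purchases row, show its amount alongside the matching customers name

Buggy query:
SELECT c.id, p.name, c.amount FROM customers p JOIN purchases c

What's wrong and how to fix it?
Bug: JOIN with no ON clause produces a cartesian product; every purchases row pairs with every customers row

Fix: Add ON c.customer_id = p.id to the JOIN

Corrected query:
SELECT c.id, p.name, c.amount FROM customers p JOIN purchases c ON c.customer_id = p.id

Result:
id | name  | amount 
---+-------+--------
1  | Carol | 1430.95
2  | Frank | 139.87 
3  | Dave  | 23.43  
4  | Carol | 1730   
5  | Frank | 1679.31
6  | Carol | 1730.38
7  | Dave  | 1660.59
8  | Frank | 1058.36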